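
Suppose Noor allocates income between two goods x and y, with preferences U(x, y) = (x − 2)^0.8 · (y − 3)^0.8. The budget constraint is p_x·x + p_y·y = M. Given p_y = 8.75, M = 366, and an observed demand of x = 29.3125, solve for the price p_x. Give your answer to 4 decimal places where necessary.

This is Cobb-Douglas in (x−2, y−3): tangency gives 0.8·p_y·(y−3) = 0.8·p_x·(x−2).
Substituting into the budget: x* = 2 + 0.5·(M − 2·p_x − 3·p_y)/p_x, and y* = 3 + 0.5·(…)/p_y.
Set x* = 29.3125 in the demand function and solve for p_x: p_x = 6.

p_x = 6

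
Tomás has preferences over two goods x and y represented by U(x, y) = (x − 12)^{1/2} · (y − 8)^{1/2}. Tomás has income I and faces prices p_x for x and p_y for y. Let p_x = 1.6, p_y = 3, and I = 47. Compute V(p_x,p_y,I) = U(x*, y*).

Let x' = x−12, y' = y−8. MRS = y'/x' = p_x/p_y.
After buying the subsistence bundle (12, 8), a share 0.5 of the remaining income goes to x: x* = 12 + 0.5·(I − 12p_x − 8p_y)/p_x.
Discretionary income = 47 − 12·1.6 − 8·3 = 3.8; x* = 12 + 0.5·3.8/1.6 = 13.1875; y* = 8 + 0.5·3.8/3 = 8.6333.
Utility at the optimum: U(13.1875, 8.6333) = 0.8672.

V = 0.8672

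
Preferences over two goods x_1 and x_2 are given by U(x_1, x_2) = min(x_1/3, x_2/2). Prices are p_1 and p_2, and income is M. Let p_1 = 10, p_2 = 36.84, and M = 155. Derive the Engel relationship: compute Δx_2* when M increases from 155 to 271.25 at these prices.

Δx_2* = 2.2425

Leontief preferences: the optimum is at the kink where x_1/3 = x_2/2, i.e. x_2 = (2/3)·x_1.
Budget: p_1·x_1 + p_2·(2/3)·x_1 = M, so (3·p_1 + 2·p_2)·x_1 = 3·M.
Demand: x_1*(p_1,p_2,M) = 3·M/(3·p_1 + 2·p_2), x_2* = 2·M/(3·p_1 + 2·p_2).
Here 3·10 + 2·36.84 = 103.68, giving x_2* = 2.99.
At M' = 271.25: x_2* = 5.2324. Change: 5.2324 − 2.99 = 2.2425.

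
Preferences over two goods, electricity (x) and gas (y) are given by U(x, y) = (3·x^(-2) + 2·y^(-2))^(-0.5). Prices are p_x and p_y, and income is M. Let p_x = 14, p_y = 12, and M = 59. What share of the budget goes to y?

MU_x ∝ 3·x^(-3), MU_y ∝ 2·y^(-3), so MRS = (3/2)·(y/x)^(3) = p_x/p_y.
Hence y/x = ((2/3)·p_x/p_y)^(1/(3)), i.e. raised to the 1/3 power.
Substitute y = (y/x)·x into the budget: x* = M/(p_x + p_y·(y/x)).
Numerically y/x = 0.919641, so x* = 59/(14 + 12·0.919641) = 2.3566 and y* = 0.919641·2.3566 = 2.1673.
Expenditure on y: 12·2.1673 = 26.0071; share = 0.4408.

share on y = 0.4408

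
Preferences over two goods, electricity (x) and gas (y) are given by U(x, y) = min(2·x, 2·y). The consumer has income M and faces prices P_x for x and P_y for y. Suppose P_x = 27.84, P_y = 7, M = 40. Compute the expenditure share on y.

share on y = 0.2009

With perfect complements, no substitution: consume in ratio x:y = 2:2.
Budget: P_x·x + P_y·x = M, so (2·P_x + 2·P_y)·x = 2·M.
Demand: x*(P_x,P_y,M) = 2·M/(2·P_x + 2·P_y), y* = 2·M/(2·P_x + 2·P_y).
Here 2·27.84 + 2·7 = 69.68, giving x* = 1.1481 and y* = 1.1481.
Expenditure on y: 7·1.1481 = 8.0367; share = 0.2009.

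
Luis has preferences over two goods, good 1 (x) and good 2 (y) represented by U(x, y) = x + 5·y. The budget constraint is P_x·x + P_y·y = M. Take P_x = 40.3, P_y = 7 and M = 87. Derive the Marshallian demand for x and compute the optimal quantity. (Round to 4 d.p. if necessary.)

Perfect substitutes: compare marginal utility per dollar. 1/P_x vs 5/P_y → 0.0248 vs 0.7143.
y gives more utility per dollar, so spend all income on y: y* = M/P_y, x* = 0.
Numerically: x* = 0, y* = 12.4286.

x* = 0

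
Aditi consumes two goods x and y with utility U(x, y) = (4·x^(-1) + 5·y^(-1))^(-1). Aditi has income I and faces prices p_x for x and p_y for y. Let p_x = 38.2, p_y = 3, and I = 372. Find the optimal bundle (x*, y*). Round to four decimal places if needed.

x* = 7.415, y* = 29.5826

MU_x ∝ 4·x^(-2), MU_y ∝ 5·y^(-2), so MRS = (4/5)·(y/x)^(2) = p_x/p_y.
Hence y/x = ((5/4)·p_x/p_y)^(1/(2)), i.e. raised to the 0.5 power.
Substitute y = (y/x)·x into the budget: x* = I/(p_x + p_y·(y/x)).
Numerically y/x = 3.98957, so x* = 372/(38.2 + 3·3.98957) = 7.415 and y* = 3.98957·7.415 = 29.5826.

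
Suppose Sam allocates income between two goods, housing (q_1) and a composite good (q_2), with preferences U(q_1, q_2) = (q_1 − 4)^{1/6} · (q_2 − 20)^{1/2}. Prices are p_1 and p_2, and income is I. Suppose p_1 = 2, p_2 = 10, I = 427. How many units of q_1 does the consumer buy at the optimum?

q_1* = 31.375

This is Cobb-Douglas in (q_1−4, q_2−20): tangency gives 1/6·p_2·(q_2−20) = 0.5·p_1·(q_1−4).
Substituting into the budget: q_1* = 4 + 0.25·(I − 4·p_1 − 20·p_2)/p_1, and q_2* = 20 + 0.75·(…)/p_2.
Discretionary income = 427 − 4·2 − 20·10 = 219; q_1* = 4 + 0.25·219/2 = 31.375.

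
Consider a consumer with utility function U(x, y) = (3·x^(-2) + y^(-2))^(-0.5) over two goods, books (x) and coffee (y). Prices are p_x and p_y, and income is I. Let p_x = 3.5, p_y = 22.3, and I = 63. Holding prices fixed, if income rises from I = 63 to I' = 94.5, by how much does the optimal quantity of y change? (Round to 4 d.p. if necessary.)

Δy* = 0.995

MRS = MU_x/MU_y = 3·(y/x)^(3). Set equal to p_x/p_y.
Solve for the ratio: y/x = [(1/3)·p_x/p_y]^(1/3).
With the ratio pinned down, the budget gives x* = I/(p_x + p_y·(y/x)) and y* = (y/x)·x*.
Numerically y/x = 0.374008, so x* = 63/(3.5 + 22.3·0.374008) = 5.3208 and y* = 0.374008·5.3208 = 1.99.
At I' = 94.5: y* = 2.985. Change: 2.985 − 1.99 = 0.995.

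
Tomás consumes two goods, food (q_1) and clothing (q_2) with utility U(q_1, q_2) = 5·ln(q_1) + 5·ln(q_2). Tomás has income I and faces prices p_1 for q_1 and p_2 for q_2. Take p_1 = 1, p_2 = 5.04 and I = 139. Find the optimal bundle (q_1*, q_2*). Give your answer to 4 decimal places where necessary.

Tangency: MRS = q_2/q_1 = p_1/p_2.
So 5·p_2·q_2 = 5·p_1·q_1; combined with the budget, a share 0.5 of income goes to q_1.
Demand: q_1*(p_1,p_2,I) = 0.5·I/p_1 and q_2* = 0.5·I/p_2.
At p_1=1, p_2=5.04, I=139: q_1* = 0.5·139/1 = 69.5, q_2* = 13.7897.

q_1* = 69.5, q_2* = 13.7897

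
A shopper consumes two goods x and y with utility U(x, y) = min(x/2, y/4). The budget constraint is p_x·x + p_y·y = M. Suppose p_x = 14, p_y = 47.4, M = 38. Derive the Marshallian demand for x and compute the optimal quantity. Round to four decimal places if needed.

x* = 0.3493

Here 2·14 + 4·47.4 = 217.6, giving x* = 0.3493.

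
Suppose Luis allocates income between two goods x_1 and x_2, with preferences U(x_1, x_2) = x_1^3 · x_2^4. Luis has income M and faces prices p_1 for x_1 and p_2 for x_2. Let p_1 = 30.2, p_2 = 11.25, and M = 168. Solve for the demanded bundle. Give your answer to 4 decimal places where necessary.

Tangency: MRS = (3/4)·x_2/x_1 = p_1/p_2.
So 3·p_2·x_2 = 4·p_1·x_1; combined with the budget, a share 3/7 of income goes to x_1.
Demand: x_1*(p_1,p_2,M) = 3/7·M/p_1 and x_2* = 4/7·M/p_2.
At p_1=30.2, p_2=11.25, M=168: x_1* = 3/7·168/30.2 = 2.3841, x_2* = 8.5333.

x_1* = 2.3841, x_2* = 8.5333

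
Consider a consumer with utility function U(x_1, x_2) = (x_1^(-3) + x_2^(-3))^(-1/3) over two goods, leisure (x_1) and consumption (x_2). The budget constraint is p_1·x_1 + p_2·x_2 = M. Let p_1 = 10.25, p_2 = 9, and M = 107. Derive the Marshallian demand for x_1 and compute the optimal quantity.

MU_x_1 ∝ x_1^(-4), MU_x_2 ∝ x_2^(-4), so MRS = (x_2/x_1)^(4) = p_1/p_2.
Hence x_2/x_1 = (p_1/p_2)^(1/(4)), i.e. raised to the 0.25 power.
Substitute x_2 = (x_2/x_1)·x_1 into the budget: x_1* = M/(p_1 + p_2·(x_2/x_1)).
Numerically x_2/x_1 = 1.033048, so x_1* = 107/(10.25 + 9·1.033048) = 5.4739.

x_1* = 5.4739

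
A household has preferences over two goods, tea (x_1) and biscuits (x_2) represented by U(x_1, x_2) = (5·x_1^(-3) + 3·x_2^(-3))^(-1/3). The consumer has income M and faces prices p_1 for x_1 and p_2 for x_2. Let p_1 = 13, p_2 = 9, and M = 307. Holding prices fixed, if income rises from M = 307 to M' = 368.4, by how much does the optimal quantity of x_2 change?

MU_x_1 ∝ 5·x_1^(-4), MU_x_2 ∝ 3·x_2^(-4), so MRS = (5/3)·(x_2/x_1)^(4) = p_1/p_2.
Hence x_2/x_1 = ((3/5)·p_1/p_2)^(1/(4)), i.e. raised to the 0.25 power.
Substitute x_2 = (x_2/x_1)·x_1 into the budget: x_1* = M/(p_1 + p_2·(x_2/x_1)).
Numerically x_2/x_1 = 0.964857, so x_1* = 307/(13 + 9·0.964857) = 14.1581 and x_2* = 0.964857·14.1581 = 13.6605.
At M' = 368.4: x_2* = 16.3926. Change: 16.3926 − 13.6605 = 2.7321.

Δx_2* = 2.7321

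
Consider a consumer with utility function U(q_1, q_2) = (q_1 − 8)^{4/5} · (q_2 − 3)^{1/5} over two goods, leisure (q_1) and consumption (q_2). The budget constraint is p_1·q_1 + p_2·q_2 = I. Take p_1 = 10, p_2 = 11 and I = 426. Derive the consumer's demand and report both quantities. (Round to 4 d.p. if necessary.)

MRS = 4·(q_2−3)/(q_1−8). Tangency with p_1/p_2 gives q_2−3 = (1/4)·(p_1/p_2)·(q_1−8).
After buying the subsistence bundle (8, 3), a share 0.8 of the remaining income goes to q_1: q_1* = 8 + 0.8·(I − 8p_1 − 3p_2)/p_1.
Discretionary income = 426 − 8·10 − 3·11 = 313; q_1* = 8 + 0.8·313/10 = 33.04; q_2* = 3 + 0.2·313/11 = 8.6909.

q_1* = 33.04, q_2* = 8.6909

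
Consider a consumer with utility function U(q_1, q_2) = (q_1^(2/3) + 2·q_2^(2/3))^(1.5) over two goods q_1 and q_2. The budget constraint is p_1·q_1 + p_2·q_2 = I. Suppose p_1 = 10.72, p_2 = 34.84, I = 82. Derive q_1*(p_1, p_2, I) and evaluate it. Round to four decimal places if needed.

q_1* = 4.3526

Substitute q_2 = (q_2/q_1)·q_1 into the budget: q_1* = I/(p_1 + p_2·(q_2/q_1)).
Numerically q_2/q_1 = 0.233045, so q_1* = 82/(10.72 + 34.84·0.233045) = 4.3526.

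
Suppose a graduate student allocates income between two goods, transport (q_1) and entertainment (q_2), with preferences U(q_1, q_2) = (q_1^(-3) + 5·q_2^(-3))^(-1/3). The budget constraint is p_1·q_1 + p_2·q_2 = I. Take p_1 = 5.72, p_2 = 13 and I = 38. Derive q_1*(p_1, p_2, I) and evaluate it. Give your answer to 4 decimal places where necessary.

Substitute q_2 = (q_2/q_1)·q_1 into the budget: q_1* = I/(p_1 + p_2·(q_2/q_1)).
Numerically q_2/q_1 = 1.217883, so q_1* = 38/(5.72 + 13·1.217883) = 1.7631.

q_1* = 1.7631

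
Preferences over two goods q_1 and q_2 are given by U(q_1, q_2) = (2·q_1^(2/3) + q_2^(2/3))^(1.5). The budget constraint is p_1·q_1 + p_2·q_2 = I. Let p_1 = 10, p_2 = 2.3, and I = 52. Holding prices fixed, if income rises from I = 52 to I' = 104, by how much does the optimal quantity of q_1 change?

Substitute q_2 = (q_2/q_1)·q_1 into the budget: q_1* = I/(p_1 + p_2·(q_2/q_1)).
Numerically q_2/q_1 = 10.273691, so q_1* = 52/(10 + 2.3·10.273691) = 1.5463.
At I' = 104: q_1* = 3.0925. Change: 3.0925 − 1.5463 = 1.5463.

Δq_1* = 1.5463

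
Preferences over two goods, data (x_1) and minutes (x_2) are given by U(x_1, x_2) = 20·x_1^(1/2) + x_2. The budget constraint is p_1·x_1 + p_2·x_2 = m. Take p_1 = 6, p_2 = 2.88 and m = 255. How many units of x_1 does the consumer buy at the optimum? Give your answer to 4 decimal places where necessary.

x_1* = 23.04

Set MRS = p_1/p_2: 10·x_1^(−1/2) = p_1/p_2.
Thus x_1* = (10·p_2/p_1)² — independent of m — with the rest of income spent on x_2.
Plugging in: x_1* = (10·2.88/6)² = 23.04.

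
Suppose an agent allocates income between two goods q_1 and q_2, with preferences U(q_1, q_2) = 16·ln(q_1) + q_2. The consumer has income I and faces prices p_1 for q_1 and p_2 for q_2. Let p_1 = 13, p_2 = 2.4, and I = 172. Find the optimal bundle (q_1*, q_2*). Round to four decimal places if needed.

So q_1*(p_1,p_2) = 16·p_2/p_1, independent of income; and q_2* = (I − 16·p_2)/p_2.
At the given prices: q_1* = 16·2.4/13 = 2.9538, and q_2* = 55.6667.

q_1* = 2.9538, q_2* = 55.6667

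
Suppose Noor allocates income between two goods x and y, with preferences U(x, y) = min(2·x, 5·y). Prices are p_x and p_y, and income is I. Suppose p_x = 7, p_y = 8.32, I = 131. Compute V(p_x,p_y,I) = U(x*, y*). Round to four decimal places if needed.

Leontief preferences: the optimum is at the kink where x/5 = y/2, i.e. y = (2/5)·x.
Budget: p_x·x + p_y·(2/5)·x = I, so (5·p_x + 2·p_y)·x = 5·I.
Demand: x*(p_x,p_y,I) = 5·I/(5·p_x + 2·p_y), y* = 2·I/(5·p_x + 2·p_y).
Here 5·7 + 2·8.32 = 51.64, giving x* = 12.684 and y* = 5.0736.
Utility at the optimum: U(12.684, 5.0736) = 25.3679.

V = 25.3679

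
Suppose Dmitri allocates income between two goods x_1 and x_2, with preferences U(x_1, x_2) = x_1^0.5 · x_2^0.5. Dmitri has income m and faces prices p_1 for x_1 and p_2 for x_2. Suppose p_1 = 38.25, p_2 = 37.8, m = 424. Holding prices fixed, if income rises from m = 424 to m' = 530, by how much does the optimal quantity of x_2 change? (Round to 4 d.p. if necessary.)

Δx_2* = 1.4021

MU_x_1/MU_x_2 = (0.5·x_2)/(0.5·x_1); tangency sets this equal to p_1/p_2.
So 0.5·p_2·x_2 = 0.5·p_1·x_1; combined with the budget, a share 0.5 of income goes to x_1.
Demand: x_1*(p_1,p_2,m) = 0.5·m/p_1 and x_2* = 0.5·m/p_2.
At p_1=38.25, p_2=37.8, m=424: x_2* = 0.5·424/37.8 = 5.6085.
At m' = 530: x_2* = 7.0106. Change: 7.0106 − 5.6085 = 1.4021.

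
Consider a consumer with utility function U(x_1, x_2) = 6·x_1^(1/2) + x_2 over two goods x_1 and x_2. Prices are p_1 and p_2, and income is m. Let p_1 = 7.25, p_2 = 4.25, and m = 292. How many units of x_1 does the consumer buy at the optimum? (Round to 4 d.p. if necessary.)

MU_x_1 = 3/√x_1, MU_x_2 = 1. Tangency: 3/√x_1 = p_1/p_2.
Solve: √x_1 = 3·p_2/p_1, so x_1*(p_1,p_2) = (3·p_2/p_1)², and x_2* = (m − p_1·x_1*)/p_2.
Plugging in: x_1* = (3·4.25/7.25)² = 3.0927.

x_1* = 3.0927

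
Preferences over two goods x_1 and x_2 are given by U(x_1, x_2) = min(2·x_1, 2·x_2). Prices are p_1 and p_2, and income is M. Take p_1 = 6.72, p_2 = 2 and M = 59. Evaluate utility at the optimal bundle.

V = 13.5321

Leontief preferences: the optimum is at the kink where x_1/2 = x_2/2, i.e. x_2 = x_1.
Budget: p_1·x_1 + p_2·x_1 = M, so (2·p_1 + 2·p_2)·x_1 = 2·M.
Demand: x_1*(p_1,p_2,M) = 2·M/(2·p_1 + 2·p_2), x_2* = 2·M/(2·p_1 + 2·p_2).
Here 2·6.72 + 2·2 = 17.44, giving x_1* = 6.7661 and x_2* = 6.7661.
Utility at the optimum: U(6.7661, 6.7661) = 13.5321.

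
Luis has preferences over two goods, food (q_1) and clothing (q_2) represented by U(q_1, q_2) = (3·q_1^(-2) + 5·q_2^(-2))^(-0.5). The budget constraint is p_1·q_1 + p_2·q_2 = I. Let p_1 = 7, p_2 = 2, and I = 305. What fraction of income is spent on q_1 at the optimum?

From the CES first-order condition, (3/5)·(q_2/q_1)^(3) = p_1/p_2.
Solve for the ratio: q_2/q_1 = [(5/3)·p_1/p_2]^(1/3).
Substitute q_2 = (q_2/q_1)·q_1 into the budget: q_1* = I/(p_1 + p_2·(q_2/q_1)).
Numerically q_2/q_1 = 1.800137, so q_1* = 305/(7 + 2·1.800137) = 28.7728 and q_2* = 1.800137·28.7728 = 51.7951.
Expenditure on q_1: 7·28.7728 = 201.4099; share = 0.6604.

share on q_1 = 0.6604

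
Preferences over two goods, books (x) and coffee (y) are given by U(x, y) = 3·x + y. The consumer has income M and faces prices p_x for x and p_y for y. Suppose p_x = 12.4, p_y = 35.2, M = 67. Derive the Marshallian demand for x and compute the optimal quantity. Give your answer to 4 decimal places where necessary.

Numerically: x* = 5.4032, y* = 0.

x* = 5.4032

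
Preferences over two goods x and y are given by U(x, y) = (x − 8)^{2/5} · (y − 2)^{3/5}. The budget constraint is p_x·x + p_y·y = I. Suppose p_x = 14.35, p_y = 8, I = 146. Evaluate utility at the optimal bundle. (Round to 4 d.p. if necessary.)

Let x' = x−8, y' = y−2. MRS = (2/3)·y'/x' = p_x/p_y.
After buying the subsistence bundle (8, 2), a share 0.4 of the remaining income goes to x: x* = 8 + 0.4·(I − 8p_x − 2p_y)/p_x.
Discretionary income = 146 − 8·14.35 − 2·8 = 15.2; x* = 8 + 0.4·15.2/14.35 = 8.4237; y* = 2 + 0.6·15.2/8 = 3.14.
Utility at the optimum: U(8.4237, 3.14) = 0.7673.

V = 0.7673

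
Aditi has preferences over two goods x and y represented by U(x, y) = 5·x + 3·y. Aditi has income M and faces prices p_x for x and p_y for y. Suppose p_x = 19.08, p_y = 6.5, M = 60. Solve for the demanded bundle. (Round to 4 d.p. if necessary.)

x* = 0, y* = 9.2308

Numerically: x* = 0, y* = 9.2308.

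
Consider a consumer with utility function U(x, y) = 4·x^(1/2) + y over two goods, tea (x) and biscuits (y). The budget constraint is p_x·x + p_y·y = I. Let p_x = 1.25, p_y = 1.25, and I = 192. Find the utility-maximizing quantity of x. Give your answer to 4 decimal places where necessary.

x* = 4

Set MRS = p_x/p_y: 2·x^(−1/2) = p_x/p_y.
Thus x* = (2·p_y/p_x)² — independent of I — with the rest of income spent on y.
Plugging in: x* = (2·1.25/1.25)² = 4.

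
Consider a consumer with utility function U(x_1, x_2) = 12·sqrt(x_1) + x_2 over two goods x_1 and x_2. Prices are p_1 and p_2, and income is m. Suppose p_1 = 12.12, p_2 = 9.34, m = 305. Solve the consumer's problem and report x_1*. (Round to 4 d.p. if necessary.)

Thus x_1* = (6·p_2/p_1)² — independent of m — with the rest of income spent on x_2.
Plugging in: x_1* = (6·9.34/12.12)² = 21.3792.

x_1* = 21.3792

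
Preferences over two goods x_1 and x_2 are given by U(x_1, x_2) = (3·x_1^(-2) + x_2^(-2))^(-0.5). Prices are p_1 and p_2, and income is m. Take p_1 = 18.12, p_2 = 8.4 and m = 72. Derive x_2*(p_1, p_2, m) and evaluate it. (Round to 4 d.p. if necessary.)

x_2* = 2.5152

Numerically x_2/x_1 = 0.895886, so x_1* = 72/(18.12 + 8.4·0.895886) = 2.8075 and x_2* = 0.895886·2.8075 = 2.5152.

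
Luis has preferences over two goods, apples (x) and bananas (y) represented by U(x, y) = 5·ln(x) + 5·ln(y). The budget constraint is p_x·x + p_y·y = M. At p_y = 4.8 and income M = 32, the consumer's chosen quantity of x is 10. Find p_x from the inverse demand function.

p_x = 1.6

MU_x/MU_y = (5·y)/(5·x); tangency sets this equal to p_x/p_y.
So 5·p_y·y = 5·p_x·x; combined with the budget, a share 0.5 of income goes to x.
Demand: x*(p_x,p_y,M) = 0.5·M/p_x and y* = 0.5·M/p_y.
Set x* = 10 in the demand function and solve for p_x: p_x = 1.6.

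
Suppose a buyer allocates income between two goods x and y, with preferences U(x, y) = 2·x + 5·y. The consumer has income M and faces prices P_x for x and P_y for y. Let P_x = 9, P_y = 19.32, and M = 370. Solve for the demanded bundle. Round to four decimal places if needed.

Linear utility — the consumer picks whichever good has higher MU/price: 2/9 = 0.2222 vs 5/19.32 = 0.2588.
y gives more utility per dollar, so spend all income on y: y* = M/P_y, x* = 0.
Numerically: x* = 0, y* = 19.1511.

x* = 0, y* = 19.1511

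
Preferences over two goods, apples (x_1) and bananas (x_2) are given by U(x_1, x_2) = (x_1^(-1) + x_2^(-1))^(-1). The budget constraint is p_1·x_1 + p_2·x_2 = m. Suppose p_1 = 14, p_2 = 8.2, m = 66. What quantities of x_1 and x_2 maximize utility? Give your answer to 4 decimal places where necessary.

x_1* = 2.6705, x_2* = 3.4894

MRS = MU_x_1/MU_x_2 = (x_2/x_1)^(2). Set equal to p_1/p_2.
Solve for the ratio: x_2/x_1 = [p_1/p_2]^(0.5).
Substitute x_2 = (x_2/x_1)·x_1 into the budget: x_1* = m/(p_1 + p_2·(x_2/x_1)).
Numerically x_2/x_1 = 1.306643, so x_1* = 66/(14 + 8.2·1.306643) = 2.6705 and x_2* = 1.306643·2.6705 = 3.4894.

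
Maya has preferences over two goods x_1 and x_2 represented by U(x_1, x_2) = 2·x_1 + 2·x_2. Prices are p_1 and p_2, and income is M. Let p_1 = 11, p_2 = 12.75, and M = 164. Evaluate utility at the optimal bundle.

Linear utility — the consumer picks whichever good has higher MU/price: 2/11 = 0.1818 vs 2/12.75 = 0.1569.
x_1 gives more utility per dollar, so spend all income on x_1: x_1* = M/p_1, x_2* = 0.
Numerically: x_1* = 14.9091, x_2* = 0.
Utility at the optimum: U(14.9091, 0) = 29.8182.

V = 29.8182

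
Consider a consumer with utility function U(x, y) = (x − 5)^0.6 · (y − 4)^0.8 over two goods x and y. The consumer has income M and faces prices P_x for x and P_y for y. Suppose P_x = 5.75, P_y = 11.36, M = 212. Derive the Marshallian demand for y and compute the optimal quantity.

MRS = (3/4)·(y−4)/(x−5). Tangency with P_x/P_y gives y−4 = (4/3)·(P_x/P_y)·(x−5).
After buying the subsistence bundle (5, 4), a share 3/7 of the remaining income goes to x: x* = 5 + 3/7·(M − 5P_x − 4P_y)/P_x.
Discretionary income = 212 − 5·5.75 − 4·11.36 = 137.81; y* = 4 + 4/7·137.81/11.36 = 10.9321.

y* = 10.9321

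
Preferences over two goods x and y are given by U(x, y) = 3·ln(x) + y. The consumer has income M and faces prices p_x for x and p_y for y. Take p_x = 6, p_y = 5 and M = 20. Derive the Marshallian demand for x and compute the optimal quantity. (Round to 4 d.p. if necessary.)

So x*(p_x,p_y) = 3·p_y/p_x, independent of income; and y* = (M − 3·p_y)/p_y.
At the given prices: x* = 3·5/6 = 2.5.

x* = 2.5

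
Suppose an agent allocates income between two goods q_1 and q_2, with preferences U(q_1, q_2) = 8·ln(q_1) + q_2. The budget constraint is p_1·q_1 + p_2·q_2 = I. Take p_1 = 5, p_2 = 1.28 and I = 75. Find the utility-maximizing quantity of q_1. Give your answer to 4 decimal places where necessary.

q_1* = 2.048

Set MRS = p_1/p_2: (8/q_1)/1 = p_1/p_2.
So q_1*(p_1,p_2) = 8·p_2/p_1, independent of income; and q_2* = (I − 8·p_2)/p_2.
At the given prices: q_1* = 8·1.28/5 = 2.048.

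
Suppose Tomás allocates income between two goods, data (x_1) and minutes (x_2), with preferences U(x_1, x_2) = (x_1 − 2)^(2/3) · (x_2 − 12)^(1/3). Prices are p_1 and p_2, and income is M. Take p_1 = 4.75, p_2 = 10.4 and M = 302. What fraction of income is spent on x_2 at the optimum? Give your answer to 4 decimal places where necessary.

Let x_1' = x_1−2, x_2' = x_2−12. MRS = 2·x_2'/x_1' = p_1/p_2.
After buying the subsistence bundle (2, 12), a share 2/3 of the remaining income goes to x_1: x_1* = 2 + 2/3·(M − 2p_1 − 12p_2)/p_1.
Discretionary income = 302 − 2·4.75 − 12·10.4 = 167.7; x_1* = 2 + 2/3·167.7/4.75 = 25.5368; x_2* = 12 + 1/3·167.7/10.4 = 17.375.
Expenditure on x_2: 10.4·17.375 = 180.7; share = 0.5983.

share on x_2 = 0.5983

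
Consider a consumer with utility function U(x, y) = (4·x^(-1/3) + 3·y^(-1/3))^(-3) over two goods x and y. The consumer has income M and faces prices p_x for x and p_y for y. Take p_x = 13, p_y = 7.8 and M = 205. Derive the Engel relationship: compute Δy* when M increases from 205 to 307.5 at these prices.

Δy* = 5.4531

MU_x ∝ 4·x^(-4/3), MU_y ∝ 3·y^(-4/3), so MRS = (4/3)·(y/x)^(4/3) = p_x/p_y.
Solve for the ratio: y/x = [(3/4)·p_x/p_y]^(0.75).
Substitute y = (y/x)·x into the budget: x* = M/(p_x + p_y·(y/x)).
Numerically y/x = 1.182177, so x* = 205/(13 + 7.8·1.182177) = 9.2255 and y* = 1.182177·9.2255 = 10.9062.
At M' = 307.5: y* = 16.3593. Change: 16.3593 − 10.9062 = 5.4531.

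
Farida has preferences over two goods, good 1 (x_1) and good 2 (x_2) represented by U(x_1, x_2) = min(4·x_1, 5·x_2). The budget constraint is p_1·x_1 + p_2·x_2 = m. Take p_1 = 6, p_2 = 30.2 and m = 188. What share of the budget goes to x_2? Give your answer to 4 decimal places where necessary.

share on x_2 = 0.8011

With perfect complements, no substitution: consume in ratio x_1:x_2 = 5:4.
Budget: p_1·x_1 + p_2·(4/5)·x_1 = m, so (5·p_1 + 4·p_2)·x_1 = 5·m.
Demand: x_1*(p_1,p_2,m) = 5·m/(5·p_1 + 4·p_2), x_2* = 4·m/(5·p_1 + 4·p_2).
Here 5·6 + 4·30.2 = 150.8, giving x_1* = 6.2334 and x_2* = 4.9867.
Expenditure on x_2: 30.2·4.9867 = 150.5995; share = 0.8011.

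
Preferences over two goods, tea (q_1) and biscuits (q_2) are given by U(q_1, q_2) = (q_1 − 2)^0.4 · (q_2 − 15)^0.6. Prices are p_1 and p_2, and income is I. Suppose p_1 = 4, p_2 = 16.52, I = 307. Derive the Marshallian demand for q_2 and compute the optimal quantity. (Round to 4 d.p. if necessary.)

q_2* = 16.8596

This is Cobb-Douglas in (q_1−2, q_2−15): tangency gives 0.4·p_2·(q_2−15) = 0.6·p_1·(q_1−2).
After buying the subsistence bundle (2, 15), a share 0.4 of the remaining income goes to q_1: q_1* = 2 + 0.4·(I − 2p_1 − 15p_2)/p_1.
Discretionary income = 307 − 2·4 − 15·16.52 = 51.2; q_2* = 15 + 0.6·51.2/16.52 = 16.8596.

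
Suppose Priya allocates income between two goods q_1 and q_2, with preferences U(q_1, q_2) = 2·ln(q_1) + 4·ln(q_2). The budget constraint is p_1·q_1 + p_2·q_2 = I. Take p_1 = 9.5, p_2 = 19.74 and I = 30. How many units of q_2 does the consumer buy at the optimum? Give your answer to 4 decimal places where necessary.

q_2* = 1.0132

Tangency: MRS = (1/2)·q_2/q_1 = p_1/p_2.
Rearranging, p_2·q_2 = 2·p_1·q_1. Substituting into the budget gives p_1·q_1·(1 + 2) = I.
Demand: q_1*(p_1,p_2,I) = 1/3·I/p_1 and q_2* = 2/3·I/p_2.
At p_1=9.5, p_2=19.74, I=30: q_2* = 2/3·30/19.74 = 1.0132.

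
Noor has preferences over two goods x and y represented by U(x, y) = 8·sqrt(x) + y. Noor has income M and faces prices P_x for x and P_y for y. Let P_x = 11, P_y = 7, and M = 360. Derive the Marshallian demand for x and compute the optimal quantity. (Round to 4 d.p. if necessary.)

Plugging in: x* = (4·7/11)² = 6.4793.

x* = 6.4793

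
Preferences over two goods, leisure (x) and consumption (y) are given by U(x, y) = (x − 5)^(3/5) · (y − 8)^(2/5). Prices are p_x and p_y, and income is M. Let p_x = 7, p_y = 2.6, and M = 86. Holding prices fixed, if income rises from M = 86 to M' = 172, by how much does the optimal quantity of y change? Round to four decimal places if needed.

This is Cobb-Douglas in (x−5, y−8): tangency gives 0.6·p_y·(y−8) = 0.4·p_x·(x−5).
After buying the subsistence bundle (5, 8), a share 0.6 of the remaining income goes to x: x* = 5 + 0.6·(M − 5p_x − 8p_y)/p_x.
Discretionary income = 86 − 5·7 − 8·2.6 = 30.2; y* = 8 + 0.4·30.2/2.6 = 12.6462.
At M' = 172: y* = 25.8769. Change: 25.8769 − 12.6462 = 13.2308.

Δy* = 13.2308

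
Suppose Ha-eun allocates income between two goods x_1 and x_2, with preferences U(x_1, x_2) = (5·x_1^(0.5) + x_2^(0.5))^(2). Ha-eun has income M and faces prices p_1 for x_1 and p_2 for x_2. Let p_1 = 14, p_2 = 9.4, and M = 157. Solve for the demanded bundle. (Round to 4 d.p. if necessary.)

MRS = MU_x_1/MU_x_2 = 5·(x_2/x_1)^(0.5). Set equal to p_1/p_2.
Solve for the ratio: x_2/x_1 = [(1/5)·p_1/p_2]^(2).
With the ratio pinned down, the budget gives x_1* = M/(p_1 + p_2·(x_2/x_1)) and x_2* = (x_2/x_1)·x_1*.
Numerically x_2/x_1 = 0.088728, so x_1* = 157/(14 + 9.4·0.088728) = 10.5838 and x_2* = 0.088728·10.5838 = 0.9391.

x_1* = 10.5838, x_2* = 0.9391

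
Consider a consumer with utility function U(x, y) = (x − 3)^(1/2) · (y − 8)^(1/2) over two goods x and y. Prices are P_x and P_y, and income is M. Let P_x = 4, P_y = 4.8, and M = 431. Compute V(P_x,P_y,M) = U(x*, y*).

This is Cobb-Douglas in (x−3, y−8): tangency gives 0.5·P_y·(y−8) = 0.5·P_x·(x−3).
After buying the subsistence bundle (3, 8), a share 0.5 of the remaining income goes to x: x* = 3 + 0.5·(M − 3P_x − 8P_y)/P_x.
Discretionary income = 431 − 3·4 − 8·4.8 = 380.6; x* = 3 + 0.5·380.6/4 = 50.575; y* = 8 + 0.5·380.6/4.8 = 47.6458.
Utility at the optimum: U(50.575, 47.6458) = 43.4298.

V = 43.4298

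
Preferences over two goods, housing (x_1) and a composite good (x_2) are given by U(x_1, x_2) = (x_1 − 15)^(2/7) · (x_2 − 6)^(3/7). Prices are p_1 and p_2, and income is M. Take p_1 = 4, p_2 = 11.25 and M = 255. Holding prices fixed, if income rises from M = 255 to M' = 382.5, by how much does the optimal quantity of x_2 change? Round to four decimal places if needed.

This is Cobb-Douglas in (x_1−15, x_2−6): tangency gives 2/7·p_2·(x_2−6) = 3/7·p_1·(x_1−15).
Substituting into the budget: x_1* = 15 + 0.4·(M − 15·p_1 − 6·p_2)/p_1, and x_2* = 6 + 0.6·(…)/p_2.
Discretionary income = 255 − 15·4 − 6·11.25 = 127.5; x_2* = 6 + 0.6·127.5/11.25 = 12.8.
At M' = 382.5: x_2* = 19.6. Change: 19.6 − 12.8 = 6.8.

Δx_2* = 6.8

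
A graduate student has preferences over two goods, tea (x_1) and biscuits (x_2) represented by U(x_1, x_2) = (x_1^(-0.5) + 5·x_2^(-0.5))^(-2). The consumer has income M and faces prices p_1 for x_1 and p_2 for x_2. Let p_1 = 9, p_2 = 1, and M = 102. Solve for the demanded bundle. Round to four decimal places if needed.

From the CES first-order condition, (1/5)·(x_2/x_1)^(1.5) = p_1/p_2.
Hence x_2/x_1 = (5·p_1/p_2)^(1/(1.5)), i.e. raised to the 2/3 power.
Substitute x_2 = (x_2/x_1)·x_1 into the budget: x_1* = M/(p_1 + p_2·(x_2/x_1)).
Numerically x_2/x_1 = 12.65149, so x_1* = 102/(9 + 1·12.65149) = 4.711 and x_2* = 12.65149·4.711 = 59.6011.

x_1* = 4.711, x_2* = 59.6011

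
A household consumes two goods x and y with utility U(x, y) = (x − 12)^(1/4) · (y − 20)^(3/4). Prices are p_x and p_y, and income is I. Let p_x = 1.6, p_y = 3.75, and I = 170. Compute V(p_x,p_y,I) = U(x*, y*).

V = 14.2527

Let x' = x−12, y' = y−20. MRS = (1/3)·y'/x' = p_x/p_y.
Substituting into the budget: x* = 12 + 0.25·(I − 12·p_x − 20·p_y)/p_x, and y* = 20 + 0.75·(…)/p_y.
Discretionary income = 170 − 12·1.6 − 20·3.75 = 75.8; x* = 12 + 0.25·75.8/1.6 = 23.8438; y* = 20 + 0.75·75.8/3.75 = 35.16.
Utility at the optimum: U(23.8438, 35.16) = 14.2527.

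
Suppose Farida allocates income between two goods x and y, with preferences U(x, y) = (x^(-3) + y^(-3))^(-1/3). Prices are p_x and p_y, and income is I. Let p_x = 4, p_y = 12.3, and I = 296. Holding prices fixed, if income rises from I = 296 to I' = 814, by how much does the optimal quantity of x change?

MRS = MU_x/MU_y = (y/x)^(4). Set equal to p_x/p_y.
Solve for the ratio: y/x = [p_x/p_y]^(0.25).
Substitute y = (y/x)·x into the budget: x* = I/(p_x + p_y·(y/x)).
Numerically y/x = 0.75516, so x* = 296/(4 + 12.3·0.75516) = 22.275.
At I' = 814: x* = 61.2561. Change: 61.2561 − 22.275 = 38.9812.

Δx* = 38.9812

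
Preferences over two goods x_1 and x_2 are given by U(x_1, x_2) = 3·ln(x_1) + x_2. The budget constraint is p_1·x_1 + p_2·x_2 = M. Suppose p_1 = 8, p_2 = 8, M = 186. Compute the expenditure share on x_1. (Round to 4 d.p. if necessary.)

Set MRS = p_1/p_2: (3/x_1)/1 = p_1/p_2.
So x_1*(p_1,p_2) = 3·p_2/p_1, independent of income; and x_2* = (M − 3·p_2)/p_2.
At the given prices: x_1* = 3·8/8 = 3, and x_2* = 20.25.
Expenditure on x_1: 8·3 = 24; share = 0.129.

share on x_1 = 0.129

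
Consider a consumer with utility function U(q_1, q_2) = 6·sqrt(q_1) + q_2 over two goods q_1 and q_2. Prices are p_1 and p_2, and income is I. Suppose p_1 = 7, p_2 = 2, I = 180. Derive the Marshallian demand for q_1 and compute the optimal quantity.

Set MRS = p_1/p_2: 3·q_1^(−1/2) = p_1/p_2.
Thus q_1* = (3·p_2/p_1)² — independent of I — with the rest of income spent on q_2.
Plugging in: q_1* = (3·2/7)² = 0.7347.

q_1* = 0.7347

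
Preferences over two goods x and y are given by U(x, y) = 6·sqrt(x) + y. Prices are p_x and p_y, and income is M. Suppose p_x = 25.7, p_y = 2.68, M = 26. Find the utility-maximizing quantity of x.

x* = 0.0979

Utility is quasi-linear in y; the FOC for x is 3/√x = p_x/p_y.
Thus x* = (3·p_y/p_x)² — independent of M — with the rest of income spent on y.
Plugging in: x* = (3·2.68/25.7)² = 0.0979.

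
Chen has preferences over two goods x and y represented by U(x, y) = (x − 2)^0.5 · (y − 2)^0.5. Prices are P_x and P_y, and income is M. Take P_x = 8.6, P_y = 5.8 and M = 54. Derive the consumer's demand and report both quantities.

Let x' = x−2, y' = y−2. MRS = y'/x' = P_x/P_y.
Substituting into the budget: x* = 2 + 0.5·(M − 2·P_x − 2·P_y)/P_x, and y* = 2 + 0.5·(…)/P_y.
Discretionary income = 54 − 2·8.6 − 2·5.8 = 25.2; x* = 2 + 0.5·25.2/8.6 = 3.4651; y* = 2 + 0.5·25.2/5.8 = 4.1724.

x* = 3.4651, y* = 4.1724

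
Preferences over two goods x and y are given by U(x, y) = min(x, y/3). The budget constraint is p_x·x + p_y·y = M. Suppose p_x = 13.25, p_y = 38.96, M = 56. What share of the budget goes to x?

With perfect complements, no substitution: consume in ratio x:y = 1:3.
Budget: p_x·x + p_y·3·x = M, so (p_x + 3·p_y)·x = M.
Demand: x*(p_x,p_y,M) = M/(p_x + 3·p_y), y* = 3·M/(p_x + 3·p_y).
Here 13.25 + 3·38.96 = 130.13, giving x* = 0.4303 and y* = 1.291.
Expenditure on x: 13.25·0.4303 = 5.702; share = 0.1018.

share on x = 0.1018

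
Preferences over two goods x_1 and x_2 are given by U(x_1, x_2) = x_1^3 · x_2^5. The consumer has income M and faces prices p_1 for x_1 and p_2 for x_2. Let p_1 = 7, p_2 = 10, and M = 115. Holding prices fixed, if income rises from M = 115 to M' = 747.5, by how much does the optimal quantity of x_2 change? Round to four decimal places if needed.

The MRS is (3/5)·x_2/x_1. Set MRS = p_1/p_2.
Rearranging, p_2·x_2 = (5/3)·p_1·x_1. Substituting into the budget gives p_1·x_1·(1 + (5/3)) = M.
Demand: x_1*(p_1,p_2,M) = 0.375·M/p_1 and x_2* = 0.625·M/p_2.
At p_1=7, p_2=10, M=115: x_2* = 0.625·115/10 = 7.1875.
At M' = 747.5: x_2* = 46.7188. Change: 46.7188 − 7.1875 = 39.5312.

Δx_2* = 39.5312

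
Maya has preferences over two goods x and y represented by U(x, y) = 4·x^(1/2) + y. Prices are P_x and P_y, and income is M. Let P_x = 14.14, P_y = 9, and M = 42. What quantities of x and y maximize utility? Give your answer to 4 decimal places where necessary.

MU_x = 2/√x, MU_y = 1. Tangency: 2/√x = P_x/P_y.
Solve: √x = 2·P_y/P_x, so x*(P_x,P_y) = (2·P_y/P_x)², and y* = (M − P_x·x*)/P_y.
Plugging in: x* = (2·9/14.14)² = 1.6205, y* = 2.1207.

x* = 1.6205, y* = 2.1207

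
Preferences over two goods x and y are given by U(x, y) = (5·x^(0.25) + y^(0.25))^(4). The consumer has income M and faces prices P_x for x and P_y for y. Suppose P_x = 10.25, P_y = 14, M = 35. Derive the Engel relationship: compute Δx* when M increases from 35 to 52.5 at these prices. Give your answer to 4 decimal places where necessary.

MU_x ∝ 5·x^(-0.75), MU_y ∝ y^(-0.75), so MRS = 5·(y/x)^(0.75) = P_x/P_y.
Solve for the ratio: y/x = [(1/5)·P_x/P_y]^(4/3).
Substitute y = (y/x)·x into the budget: x* = M/(P_x + P_y·(y/x)).
Numerically y/x = 0.077179, so x* = 35/(10.25 + 14·0.077179) = 3.089.
At M' = 52.5: x* = 4.6335. Change: 4.6335 − 3.089 = 1.5445.

Δx* = 1.5445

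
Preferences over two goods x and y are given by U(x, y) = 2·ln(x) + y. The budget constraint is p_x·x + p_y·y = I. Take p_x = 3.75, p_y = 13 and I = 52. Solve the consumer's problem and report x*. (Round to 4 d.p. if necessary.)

x* = 6.9333

So x*(p_x,p_y) = 2·p_y/p_x, independent of income; and y* = (I − 2·p_y)/p_y.
At the given prices: x* = 2·13/3.75 = 6.9333.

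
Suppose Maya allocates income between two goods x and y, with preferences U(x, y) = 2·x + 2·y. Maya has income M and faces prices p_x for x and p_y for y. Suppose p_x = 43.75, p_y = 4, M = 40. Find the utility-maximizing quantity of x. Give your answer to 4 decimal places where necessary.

x* = 0

Numerically: x* = 0, y* = 10.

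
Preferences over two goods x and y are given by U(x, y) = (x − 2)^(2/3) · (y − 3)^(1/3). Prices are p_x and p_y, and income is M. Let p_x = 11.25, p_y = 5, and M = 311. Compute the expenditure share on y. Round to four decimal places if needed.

Discretionary income = 311 − 2·11.25 − 3·5 = 273.5; x* = 2 + 2/3·273.5/11.25 = 18.2074; y* = 3 + 1/3·273.5/5 = 21.2333.
Expenditure on y: 5·21.2333 = 106.1667; share = 0.3414.

share on y = 0.3414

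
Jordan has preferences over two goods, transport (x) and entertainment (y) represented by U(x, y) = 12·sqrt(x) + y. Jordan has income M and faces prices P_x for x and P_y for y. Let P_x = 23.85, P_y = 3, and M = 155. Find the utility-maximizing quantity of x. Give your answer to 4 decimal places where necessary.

Set MRS = P_x/P_y: 6·x^(−1/2) = P_x/P_y.
Thus x* = (6·P_y/P_x)² — independent of M — with the rest of income spent on y.
Plugging in: x* = (6·3/23.85)² = 0.5696.

x* = 0.5696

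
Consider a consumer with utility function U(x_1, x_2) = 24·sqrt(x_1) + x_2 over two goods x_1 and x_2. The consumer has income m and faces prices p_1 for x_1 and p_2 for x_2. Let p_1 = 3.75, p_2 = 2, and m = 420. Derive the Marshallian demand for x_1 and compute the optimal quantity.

Set MRS = p_1/p_2: 12·x_1^(−1/2) = p_1/p_2.
Solve: √x_1 = 12·p_2/p_1, so x_1*(p_1,p_2) = (12·p_2/p_1)², and x_2* = (m − p_1·x_1*)/p_2.
Plugging in: x_1* = (12·2/3.75)² = 40.96.

x_1* = 40.96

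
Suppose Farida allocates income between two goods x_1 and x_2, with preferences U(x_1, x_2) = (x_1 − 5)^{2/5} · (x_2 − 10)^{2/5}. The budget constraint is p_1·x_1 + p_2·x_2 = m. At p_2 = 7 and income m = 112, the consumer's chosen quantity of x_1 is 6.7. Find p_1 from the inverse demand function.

p_1 = 5

Let x_1' = x_1−5, x_2' = x_2−10. MRS = x_2'/x_1' = p_1/p_2.
Substituting into the budget: x_1* = 5 + 0.5·(m − 5·p_1 − 10·p_2)/p_1, and x_2* = 10 + 0.5·(…)/p_2.
Set x_1* = 6.7 in the demand function and solve for p_1: p_1 = 5.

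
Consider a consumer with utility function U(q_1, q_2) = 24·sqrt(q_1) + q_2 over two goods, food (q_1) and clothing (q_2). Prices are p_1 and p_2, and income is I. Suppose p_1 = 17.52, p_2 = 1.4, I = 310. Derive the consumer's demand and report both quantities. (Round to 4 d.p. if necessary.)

Utility is quasi-linear in q_2; the FOC for q_1 is 12/√q_1 = p_1/p_2.
Solve: √q_1 = 12·p_2/p_1, so q_1*(p_1,p_2) = (12·p_2/p_1)², and q_2* = (I − p_1·q_1*)/p_2.
Plugging in: q_1* = (12·1.4/17.52)² = 0.9195, q_2* = 209.9217.

q_1* = 0.9195, q_2* = 209.9217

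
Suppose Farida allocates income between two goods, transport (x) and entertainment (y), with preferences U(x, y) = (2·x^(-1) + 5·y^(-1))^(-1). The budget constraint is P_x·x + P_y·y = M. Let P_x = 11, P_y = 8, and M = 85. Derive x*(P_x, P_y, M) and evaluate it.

x* = 3.2904

MRS = MU_x/MU_y = (2/5)·(y/x)^(2). Set equal to P_x/P_y.
Solve for the ratio: y/x = [(5/2)·P_x/P_y]^(0.5).
With the ratio pinned down, the budget gives x* = M/(P_x + P_y·(y/x)) and y* = (y/x)·x*.
Numerically y/x = 1.85405, so x* = 85/(11 + 8·1.85405) = 3.2904.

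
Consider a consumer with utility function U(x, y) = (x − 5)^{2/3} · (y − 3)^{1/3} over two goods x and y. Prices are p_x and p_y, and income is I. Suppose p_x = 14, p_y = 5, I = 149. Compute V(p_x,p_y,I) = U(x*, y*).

V = 3.4093

MRS = 2·(y−3)/(x−5). Tangency with p_x/p_y gives y−3 = (1/2)·(p_x/p_y)·(x−5).
Substituting into the budget: x* = 5 + 2/3·(I − 5·p_x − 3·p_y)/p_x, and y* = 3 + 1/3·(…)/p_y.
Discretionary income = 149 − 5·14 − 3·5 = 64; x* = 5 + 2/3·64/14 = 8.0476; y* = 3 + 1/3·64/5 = 7.2667.
Utility at the optimum: U(8.0476, 7.2667) = 3.4093.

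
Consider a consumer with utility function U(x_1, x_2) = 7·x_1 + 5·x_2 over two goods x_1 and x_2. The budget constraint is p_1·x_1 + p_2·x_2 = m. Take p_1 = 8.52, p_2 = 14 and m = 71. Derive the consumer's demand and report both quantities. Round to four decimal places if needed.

Linear utility — the consumer picks whichever good has higher MU/price: 7/8.52 = 0.8216 vs 5/14 = 0.3571.
x_1 gives more utility per dollar, so spend all income on x_1: x_1* = m/p_1, x_2* = 0.
Numerically: x_1* = 8.3333, x_2* = 0.

x_1* = 8.3333, x_2* = 0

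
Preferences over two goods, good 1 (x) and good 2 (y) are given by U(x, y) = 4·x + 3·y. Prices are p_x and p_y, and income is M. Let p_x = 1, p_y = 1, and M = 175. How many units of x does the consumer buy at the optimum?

x* = 175

Linear utility — the consumer picks whichever good has higher MU/price: 4/1 = 4 vs 3/1 = 3.
x gives more utility per dollar, so spend all income on x: x* = M/p_x, y* = 0.
Numerically: x* = 175, y* = 0.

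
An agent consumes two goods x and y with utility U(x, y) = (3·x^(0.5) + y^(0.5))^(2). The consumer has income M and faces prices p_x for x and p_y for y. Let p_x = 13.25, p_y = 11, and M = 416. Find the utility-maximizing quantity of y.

From the CES first-order condition, 3·(y/x)^(0.5) = p_x/p_y.
Solve for the ratio: y/x = [(1/3)·p_x/p_y]^(2).
With the ratio pinned down, the budget gives x* = M/(p_x + p_y·(y/x)) and y* = (y/x)·x*.
Numerically y/x = 0.161214, so x* = 416/(13.25 + 11·0.161214) = 27.6902 and y* = 0.161214·27.6902 = 4.4641.

y* = 4.4641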